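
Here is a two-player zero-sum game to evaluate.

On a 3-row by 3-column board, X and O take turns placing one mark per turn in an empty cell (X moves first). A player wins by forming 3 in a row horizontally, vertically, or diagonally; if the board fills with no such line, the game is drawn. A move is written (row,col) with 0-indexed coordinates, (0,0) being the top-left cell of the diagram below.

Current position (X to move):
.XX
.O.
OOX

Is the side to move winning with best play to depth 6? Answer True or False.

X winning at [.XX/.O./OOX]: True

ply 1, X at .XX/.O./OOX | (0,0)=+1→XXX/.O./OOX*; (1,0)=+1→.XX/XO./OOX; (1,2)=+1→.XX/.OX/OOX
ply 2: XXX/.O./OOX is terminal -1 (O); from .XX/.O./OOX depth 6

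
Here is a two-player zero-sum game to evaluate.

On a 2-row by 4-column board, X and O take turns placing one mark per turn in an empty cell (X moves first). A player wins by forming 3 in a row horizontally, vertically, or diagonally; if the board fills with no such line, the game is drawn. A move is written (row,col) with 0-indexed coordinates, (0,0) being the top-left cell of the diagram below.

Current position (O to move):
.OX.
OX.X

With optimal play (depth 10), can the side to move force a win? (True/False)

O winning at [.OX./OX.X]: False

p1 O@[.OX./OX.X]: (0,0)[OOX./OX.X]-1 (0,3)[.OXO/OX.X]-1 (1,2)[.OX./OXOX]+0*
p2 X@[.OX./OXOX]: (0,0)[XOX./OXOX]+0* (0,3)[.OXX/OXOX]+0
p3 O@[XOX./OXOX]: (0,3)[XOXO/OXOX]+0*
p4 X@[XOXO/OXOX] terminal +0; root [.OX./OX.X] d10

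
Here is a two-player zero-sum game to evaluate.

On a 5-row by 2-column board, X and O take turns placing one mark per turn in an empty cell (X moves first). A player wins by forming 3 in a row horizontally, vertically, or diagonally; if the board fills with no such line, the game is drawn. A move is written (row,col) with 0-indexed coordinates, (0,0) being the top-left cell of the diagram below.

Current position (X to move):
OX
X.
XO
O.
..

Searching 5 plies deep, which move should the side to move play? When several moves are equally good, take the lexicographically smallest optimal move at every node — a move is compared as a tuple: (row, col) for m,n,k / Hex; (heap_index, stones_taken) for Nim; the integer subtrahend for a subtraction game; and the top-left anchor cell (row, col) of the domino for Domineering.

X's best at [OX/X./XO/O./..]: (1,1)

[OX/X./XO/O./..] X move#1: (1,1):+0/OX/XX/XO/O./..*, (3,1):+0/OX/X./XO/OX/.., (4,0):-1/OX/X./XO/O./X., (4,1):+0/OX/X./XO/O./.X
[OX/XX/XO/O./..] O move#2: (3,1):+0/OX/XX/XO/OO/..*, (4,0):+0/OX/XX/XO/O./O., (4,1):+0/OX/XX/XO/O./.O
[OX/XX/XO/OO/..] X move#3: (4,0):-1/OX/XX/XO/OO/X., (4,1):+0/OX/XX/XO/OO/.X*
[OX/XX/XO/OO/.X] O move#4: (4,0):+0/OX/XX/XO/OO/OX*
[OX/XX/XO/OO/OX] end (terminal +0, X#5); searched OX/X./XO/O./.. to 5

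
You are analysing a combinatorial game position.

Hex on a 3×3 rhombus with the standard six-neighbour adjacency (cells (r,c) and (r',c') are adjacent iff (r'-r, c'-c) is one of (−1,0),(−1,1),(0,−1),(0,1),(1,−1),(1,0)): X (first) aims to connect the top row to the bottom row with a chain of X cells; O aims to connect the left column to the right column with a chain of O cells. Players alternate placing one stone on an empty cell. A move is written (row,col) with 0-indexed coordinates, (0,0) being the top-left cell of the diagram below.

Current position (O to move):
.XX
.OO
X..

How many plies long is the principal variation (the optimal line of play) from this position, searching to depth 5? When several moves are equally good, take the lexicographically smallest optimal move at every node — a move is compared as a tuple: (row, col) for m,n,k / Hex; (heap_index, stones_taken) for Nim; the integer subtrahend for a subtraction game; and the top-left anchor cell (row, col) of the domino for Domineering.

[.XX/.OO/X..] O move#1: (0,0):-1/OXX/.OO/X.., (1,0):+1/.XX/OOO/X..*, (2,1):-1/.XX/.OO/XO., (2,2):-1/.XX/.OO/X.O
[.XX/OOO/X..] end (terminal -1, X#2); searched .XX/.OO/X.. to 5

PV length from [.XX/.OO/X..]: 1 ply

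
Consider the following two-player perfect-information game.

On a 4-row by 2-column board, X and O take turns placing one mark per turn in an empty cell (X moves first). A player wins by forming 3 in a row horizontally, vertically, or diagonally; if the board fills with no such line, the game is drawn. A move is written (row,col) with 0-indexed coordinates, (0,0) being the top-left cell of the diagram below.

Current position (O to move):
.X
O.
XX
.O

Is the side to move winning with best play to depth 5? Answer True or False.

p1 O@[.X/O./XX/.O]: (0,0)[OX/O./XX/.O]-1 (1,1)[.X/OO/XX/.O]+0* (3,0)[.X/O./XX/OO]-1
p2 X@[.X/OO/XX/.O]: (0,0)[XX/OO/XX/.O]+0* (3,0)[.X/OO/XX/XO]+0
p3 O@[XX/OO/XX/.O]: (3,0)[XX/OO/XX/OO]+0*
p4 X@[XX/OO/XX/OO] terminal +0; root [.X/O./XX/.O] d5

O winning at [.X/O./XX/.O]: False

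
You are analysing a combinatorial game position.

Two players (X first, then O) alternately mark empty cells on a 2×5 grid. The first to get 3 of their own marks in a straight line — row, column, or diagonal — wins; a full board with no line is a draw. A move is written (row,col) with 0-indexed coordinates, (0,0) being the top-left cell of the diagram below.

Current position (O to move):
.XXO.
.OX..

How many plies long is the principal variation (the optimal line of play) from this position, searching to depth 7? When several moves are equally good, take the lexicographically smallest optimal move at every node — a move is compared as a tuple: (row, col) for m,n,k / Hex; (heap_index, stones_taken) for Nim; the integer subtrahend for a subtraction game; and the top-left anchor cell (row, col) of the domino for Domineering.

PV length from [.XXO./.OX..]: 5 plies

p1 O@[.XXO./.OX..]: (0,0)[OXXO./.OX..]+0* (0,4)[.XXOO/.OX..]-1 (1,0)[.XXO./OOX..]-1 (1,3)[.XXO./.OXO.]-1 (1,4)[.XXO./.OX.O]-1
p2 X@[OXXO./.OX..]: (0,4)[OXXOX/.OX..]+0* (1,0)[OXXO./XOX..]+0 (1,3)[OXXO./.OXX.]+0 (1,4)[OXXO./.OX.X]+0
p3 O@[OXXOX/.OX..]: (1,0)[OXXOX/OOX..]+0* (1,3)[OXXOX/.OXO.]+0 (1,4)[OXXOX/.OX.O]+0
p4 X@[OXXOX/OOX..]: (1,3)[OXXOX/OOXX.]+0* (1,4)[OXXOX/OOX.X]+0
p5 O@[OXXOX/OOXX.]: (1,4)[OXXOX/OOXXO]+0*
p6 X@[OXXOX/OOXXO] terminal +0; root [.XXO./.OX..] d7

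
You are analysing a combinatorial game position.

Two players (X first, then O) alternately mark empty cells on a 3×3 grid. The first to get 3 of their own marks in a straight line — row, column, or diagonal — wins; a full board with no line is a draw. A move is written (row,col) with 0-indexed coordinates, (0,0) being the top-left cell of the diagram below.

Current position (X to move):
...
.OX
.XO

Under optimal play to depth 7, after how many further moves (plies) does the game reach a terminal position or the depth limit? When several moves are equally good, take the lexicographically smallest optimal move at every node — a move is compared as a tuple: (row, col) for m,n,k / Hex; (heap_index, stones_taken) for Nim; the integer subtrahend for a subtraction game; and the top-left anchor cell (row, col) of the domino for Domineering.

[.../.OX/.XO] X move#1: (0,0):+0/X../.OX/.XO*, (0,1):-1/.X./.OX/.XO, (0,2):-1/..X/.OX/.XO, (1,0):-1/.../XOX/.XO, (2,0):-1/.../.OX/XXO
[X../.OX/.XO] O move#2: (0,1):+0/XO./.OX/.XO*, (0,2):+0/X.O/.OX/.XO, (1,0):+0/X../OOX/.XO, (2,0):+0/X../.OX/OXO
[XO./.OX/.XO] X move#3: (0,2):+0/XOX/.OX/.XO*, (1,0):+0/XO./XOX/.XO, (2,0):+0/XO./.OX/XXO
[XOX/.OX/.XO] O move#4: (1,0):+0/XOX/OOX/.XO*, (2,0):+0/XOX/.OX/OXO
[XOX/OOX/.XO] X move#5: (2,0):+0/XOX/OOX/XXO*
[XOX/OOX/XXO] end (terminal +0, O#6); searched .../.OX/.XO to 7

PV length from [.../.OX/.XO]: 5 plies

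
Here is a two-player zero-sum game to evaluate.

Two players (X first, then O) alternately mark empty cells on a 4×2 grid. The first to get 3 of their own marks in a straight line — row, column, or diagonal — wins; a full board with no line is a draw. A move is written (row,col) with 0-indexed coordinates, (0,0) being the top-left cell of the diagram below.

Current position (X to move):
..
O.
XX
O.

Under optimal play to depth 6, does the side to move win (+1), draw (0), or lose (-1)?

ply 1, X at ../O./XX/O. | (0,0)=+0→X./O./XX/O.; (0,1)=+0→.X/O./XX/O.; (1,1)=+1→../OX/XX/O.*; (3,1)=+0→../O./XX/OX
ply 2, O at ../OX/XX/O. | (0,0)=-1→O./OX/XX/O.*; (0,1)=-1→.O/OX/XX/O.; (3,1)=-1→../OX/XX/OO
ply 3, X at O./OX/XX/O. | (0,1)=+1→OX/OX/XX/O.*; (3,1)=+1→O./OX/XX/OX
ply 4: OX/OX/XX/O. is terminal -1 (O); from ../O./XX/O. depth 6

value(../O./XX/O., X) = +1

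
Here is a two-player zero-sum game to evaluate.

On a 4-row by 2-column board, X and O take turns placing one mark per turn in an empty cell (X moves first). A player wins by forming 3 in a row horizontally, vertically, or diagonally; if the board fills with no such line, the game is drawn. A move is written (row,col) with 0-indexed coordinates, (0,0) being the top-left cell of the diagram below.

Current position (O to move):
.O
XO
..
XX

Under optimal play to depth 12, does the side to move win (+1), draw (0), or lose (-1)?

[.O/XO/../XX] O move#1: (0,0):-1/OO/XO/../XX, (2,0):+0/.O/XO/O./XX, (2,1):+1/.O/XO/.O/XX*
[.O/XO/.O/XX] end (terminal -1, X#2); searched .O/XO/../XX to 12

value(.O/XO/../XX, O) = +1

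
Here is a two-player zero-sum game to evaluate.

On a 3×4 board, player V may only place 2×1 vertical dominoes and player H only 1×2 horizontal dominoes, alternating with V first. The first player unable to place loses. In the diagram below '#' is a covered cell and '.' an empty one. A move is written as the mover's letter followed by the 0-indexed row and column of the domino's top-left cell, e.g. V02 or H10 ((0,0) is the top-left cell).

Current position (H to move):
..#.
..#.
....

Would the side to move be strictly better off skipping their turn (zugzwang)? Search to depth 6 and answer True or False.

ply 1, H at ..#./..#./.... | H00=-1→###./..#./....; H10=+1→..#./###./....*; H20=-1→..#./..#./##..; H21=-1→..#./..#./.##.; H22=-1→..#./..#./..##
ply 2, V at ..#./###./.... | V03=-1→..##/####/....*; V13=-1→..#./####/...#
ply 3, H at ..##/####/.... | H00=+1→####/####/....*; H20=+1→..##/####/##..; H21=+1→..##/####/.##.; H22=+1→..##/####/..##
ply 4: ####/####/.... is terminal -1 (V); from ..#./..#./.... depth 6
pass branch (V moves first from the same position):
  | ply 1, V at ..#./..#./.... | V00=+1→#.#./#.#./....*; V01=+1→.##./.##./....; V03=-1→..##/..##/....; V10=+1→..#./#.#./#...; V11=+1→..#./.##./.#..; V13=-1→..#./..##/...#
  | ply 2, H at #.#./#.#./.... | H20=-1→#.#./#.#./##..*; H21=-1→#.#./#.#./.##.; H22=-1→#.#./#.#./..##
  | ply 3, V at #.#./#.#./##.. | V01=+1→###./###./##..*; V03=+1→#.##/#.##/##..; V13=+1→#.#./#.##/##.#
  | ply 4, H at ###./###./##.. | H22=-1→###./###./####*
  | ply 5, V at ###./###./#### | V03=+1→####/####/####*
  | ply 6: ####/####/#### is terminal -1 (H); from ..#./..#./.... depth 6
H moving scores +1; H passing scores -1

zugzwang(..#./..#./...., H) = False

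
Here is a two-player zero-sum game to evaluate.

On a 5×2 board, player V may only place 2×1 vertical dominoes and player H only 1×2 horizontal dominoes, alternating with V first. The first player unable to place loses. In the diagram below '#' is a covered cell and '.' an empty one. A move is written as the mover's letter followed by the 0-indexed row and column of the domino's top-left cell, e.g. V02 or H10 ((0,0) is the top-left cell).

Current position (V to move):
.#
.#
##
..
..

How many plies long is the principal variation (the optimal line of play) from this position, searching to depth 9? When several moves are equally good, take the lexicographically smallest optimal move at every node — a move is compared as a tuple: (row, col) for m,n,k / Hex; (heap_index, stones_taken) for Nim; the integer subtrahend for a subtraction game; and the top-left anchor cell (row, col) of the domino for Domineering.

[.#/.#/##/../..] V move#1: V00:-1/##/##/##/../.., V30:+1/.#/.#/##/#./#.*, V31:+1/.#/.#/##/.#/.#
[.#/.#/##/#./#.] end (terminal -1, H#2); searched .#/.#/##/../.. to 9

PV length from [.#/.#/##/../..]: 1 ply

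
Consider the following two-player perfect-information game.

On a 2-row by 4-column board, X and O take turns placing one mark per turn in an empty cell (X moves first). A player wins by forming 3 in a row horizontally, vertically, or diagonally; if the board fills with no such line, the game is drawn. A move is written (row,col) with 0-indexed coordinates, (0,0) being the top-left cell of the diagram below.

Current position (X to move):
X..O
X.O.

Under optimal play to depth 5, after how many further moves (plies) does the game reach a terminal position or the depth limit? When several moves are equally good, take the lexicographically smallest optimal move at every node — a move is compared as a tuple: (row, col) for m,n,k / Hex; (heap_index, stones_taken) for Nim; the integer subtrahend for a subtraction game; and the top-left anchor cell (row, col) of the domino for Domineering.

p1 X@[X..O/X.O.]: (0,1)[XX.O/X.O.]+0* (0,2)[X.XO/X.O.]+0 (1,1)[X..O/XXO.]+0 (1,3)[X..O/X.OX]+0
p2 O@[XX.O/X.O.]: (0,2)[XXOO/X.O.]+0* (1,1)[XX.O/XOO.]-1 (1,3)[XX.O/X.OO]-1
p3 X@[XXOO/X.O.]: (1,1)[XXOO/XXO.]+0* (1,3)[XXOO/X.OX]+0
p4 O@[XXOO/XXO.]: (1,3)[XXOO/XXOO]+0*
p5 X@[XXOO/XXOO] terminal +0; root [X..O/X.O.] d5

PV length from [X..O/X.O.]: 4 plies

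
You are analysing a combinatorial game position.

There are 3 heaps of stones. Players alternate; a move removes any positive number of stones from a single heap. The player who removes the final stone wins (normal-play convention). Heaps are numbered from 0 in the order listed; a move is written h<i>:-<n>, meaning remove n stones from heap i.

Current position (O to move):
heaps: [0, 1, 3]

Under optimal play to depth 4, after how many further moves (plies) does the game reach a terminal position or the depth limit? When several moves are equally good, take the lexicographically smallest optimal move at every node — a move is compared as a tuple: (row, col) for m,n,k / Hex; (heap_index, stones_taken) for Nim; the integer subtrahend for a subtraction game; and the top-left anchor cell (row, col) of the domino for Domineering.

[(0,1,3)] O move#1: h1:-1:-1/(0,0,3), h2:-1:-1/(0,1,2), h2:-2:+1/(0,1,1)*, h2:-3:-1/(0,1,0)
[(0,1,1)] X move#2: h1:-1:-1/(0,0,1)*, h2:-1:-1/(0,1,0)
[(0,0,1)] O move#3: h2:-1:+1/(0,0,0)*
[(0,0,0)] end (terminal -1, X#4); searched (0,1,3) to 4

PV length from [(0,1,3)]: 3 plies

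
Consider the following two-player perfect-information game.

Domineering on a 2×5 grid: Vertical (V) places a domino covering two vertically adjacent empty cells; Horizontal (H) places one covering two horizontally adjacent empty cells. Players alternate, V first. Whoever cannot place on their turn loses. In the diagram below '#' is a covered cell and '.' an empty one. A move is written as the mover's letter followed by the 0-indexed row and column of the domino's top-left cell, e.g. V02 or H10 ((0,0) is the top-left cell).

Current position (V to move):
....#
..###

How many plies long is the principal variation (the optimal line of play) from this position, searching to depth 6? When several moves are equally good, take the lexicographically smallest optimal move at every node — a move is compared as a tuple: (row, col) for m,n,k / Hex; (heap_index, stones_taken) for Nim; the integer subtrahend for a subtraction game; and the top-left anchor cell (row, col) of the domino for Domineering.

[....#/..###] V move#1: V00:-1/#...#/#.###, V01:+1/.#..#/.####*
[.#..#/.####] H move#2: H02:-1/.####/.####*
[.####/.####] V move#3: V00:+1/#####/#####*
[#####/#####] end (terminal -1, H#4); searched ....#/..### to 6

PV length from [....#/..###]: 3 plies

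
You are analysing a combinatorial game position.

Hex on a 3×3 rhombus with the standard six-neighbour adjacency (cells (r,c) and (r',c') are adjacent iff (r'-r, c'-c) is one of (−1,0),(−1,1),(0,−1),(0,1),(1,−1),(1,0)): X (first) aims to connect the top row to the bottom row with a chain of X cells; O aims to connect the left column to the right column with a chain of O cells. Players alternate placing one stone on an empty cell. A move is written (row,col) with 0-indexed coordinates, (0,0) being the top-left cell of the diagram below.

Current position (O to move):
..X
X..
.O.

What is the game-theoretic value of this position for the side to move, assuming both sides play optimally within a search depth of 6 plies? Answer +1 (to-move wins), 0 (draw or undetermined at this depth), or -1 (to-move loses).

value(..X/X../.O., O) = +1

[..X/X../.O.] O move#1: (0,0):-1/O.X/X../.O., (0,1):-1/.OX/X../.O., (1,1):-1/..X/XO./.O., (1,2):-1/..X/X.O/.O., (2,0):+1/..X/X../OO.*, (2,2):-1/..X/X../.OO
[..X/X../OO.] X move#2: (0,0):-1/X.X/X../OO.*, (0,1):-1/.XX/X../OO., (1,1):-1/..X/XX./OO., (1,2):-1/..X/X.X/OO., (2,2):-1/..X/X../OOX
[X.X/X../OO.] O move#3: (0,1):+1/XOX/X../OO.*, (1,1):+1/X.X/XO./OO., (1,2):+1/X.X/X.O/OO., (2,2):+1/X.X/X../OOO
[XOX/X../OO.] X move#4: (1,1):-1/XOX/XX./OO.*, (1,2):-1/XOX/X.X/OO., (2,2):-1/XOX/X../OOX
[XOX/XX./OO.] O move#5: (1,2):+1/XOX/XXO/OO.*, (2,2):+1/XOX/XX./OOO
[XOX/XXO/OO.] end (terminal -1, X#6); searched ..X/X../.O. to 6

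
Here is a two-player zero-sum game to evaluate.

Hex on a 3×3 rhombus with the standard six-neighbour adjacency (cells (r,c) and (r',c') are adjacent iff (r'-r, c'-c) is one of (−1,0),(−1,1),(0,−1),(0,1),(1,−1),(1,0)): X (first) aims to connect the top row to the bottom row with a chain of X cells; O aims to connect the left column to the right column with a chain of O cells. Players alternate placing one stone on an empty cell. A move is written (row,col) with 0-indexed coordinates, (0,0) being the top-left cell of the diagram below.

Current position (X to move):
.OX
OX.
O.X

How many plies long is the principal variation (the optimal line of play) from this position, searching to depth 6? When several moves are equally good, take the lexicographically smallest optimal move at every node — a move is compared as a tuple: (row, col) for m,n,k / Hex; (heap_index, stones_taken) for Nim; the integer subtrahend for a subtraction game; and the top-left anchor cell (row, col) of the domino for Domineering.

PV length from [.OX/OX./O.X]: 3 plies

p1 X@[.OX/OX./O.X]: (0,0)[XOX/OX./O.X]+1* (1,2)[.OX/OXX/O.X]+1 (2,1)[.OX/OX./OXX]+1
p2 O@[XOX/OX./O.X]: (1,2)[XOX/OXO/O.X]-1* (2,1)[XOX/OX./OOX]-1
p3 X@[XOX/OXO/O.X]: (2,1)[XOX/OXO/OXX]+1*
p4 O@[XOX/OXO/OXX] terminal -1; root [.OX/OX./O.X] d6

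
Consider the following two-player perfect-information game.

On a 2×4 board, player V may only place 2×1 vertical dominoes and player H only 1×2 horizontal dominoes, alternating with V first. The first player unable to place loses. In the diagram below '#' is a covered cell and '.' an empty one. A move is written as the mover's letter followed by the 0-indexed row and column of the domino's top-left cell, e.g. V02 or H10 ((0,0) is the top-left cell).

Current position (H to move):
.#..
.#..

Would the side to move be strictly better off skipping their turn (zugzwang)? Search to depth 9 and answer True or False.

zugzwang(.#../.#.., H) = False

ply 1, H at .#../.#.. | H02=+1→.###/.#..*; H12=+1→.#../.###
ply 2, V at .###/.#.. | V00=-1→####/##..*
ply 3, H at ####/##.. | H12=+1→####/####*
ply 4: ####/#### is terminal -1 (V); from .#../.#.. depth 9
pass branch (V moves first from the same position):
  | ply 1, V at .#../.#.. | V00=-1→##../##..; V02=+1→.##./.##.*; V03=+1→.#.#/.#.#
  | ply 2: .##./.##. is terminal -1 (H); from .#../.#.. depth 9
H moving scores +1; H passing scores -1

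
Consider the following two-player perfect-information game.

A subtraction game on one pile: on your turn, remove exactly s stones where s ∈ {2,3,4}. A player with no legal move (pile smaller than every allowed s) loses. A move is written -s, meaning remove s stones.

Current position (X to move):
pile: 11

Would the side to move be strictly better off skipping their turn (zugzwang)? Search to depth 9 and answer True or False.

zugzwang(11, X) = False

[11] X move#1: -2:-1/9, -3:-1/8, -4:+1/7*
[7] O move#2: -2:-1/5*, -3:-1/4, -4:-1/3
[5] X move#3: -2:-1/3, -3:-1/2, -4:+1/1*
[1] end (terminal -1, O#4); searched 11 to 9
pass branch (O moves first from the same position):
  | [11] O move#1: -2:-1/9, -3:-1/8, -4:+1/7*
  | [7] X move#2: -2:-1/5*, -3:-1/4, -4:-1/3
  | [5] O move#3: -2:-1/3, -3:-1/2, -4:+1/1*
  | [1] end (terminal -1, X#4); searched 11 to 9
X moving scores +1; X passing scores -1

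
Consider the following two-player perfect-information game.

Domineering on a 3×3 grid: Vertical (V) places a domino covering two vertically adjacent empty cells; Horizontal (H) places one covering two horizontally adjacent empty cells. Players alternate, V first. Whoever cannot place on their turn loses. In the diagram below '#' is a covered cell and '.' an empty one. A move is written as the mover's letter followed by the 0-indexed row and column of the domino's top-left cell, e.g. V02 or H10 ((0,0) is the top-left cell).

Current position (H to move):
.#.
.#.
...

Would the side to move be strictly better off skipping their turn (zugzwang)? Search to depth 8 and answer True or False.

p1 H@[.#./.#./...]: H20[.#./.#./##.]-1* H21[.#./.#./.##]-1
p2 V@[.#./.#./##.]: V00[##./##./##.]+1* V02[.##/.##/##.]+1 V12[.#./.##/###]+1
p3 H@[##./##./##.] terminal -1; root [.#./.#./...] d8
pass branch (V moves first from the same position):
  | p1 V@[.#./.#./...]: V00[##./##./...]+1* V02[.##/.##/...]+1 V10[.#./##./#..]+1 V12[.#./.##/..#]+1
  | p2 H@[##./##./...]: H20[##./##./##.]-1* H21[##./##./.##]-1
  | p3 V@[##./##./##.]: V02[###/###/##.]+1* V12[##./###/###]+1
  | p4 H@[###/###/##.] terminal -1; root [.#./.#./...] d8
H moving scores -1; H passing scores -1

zugzwang(.#./.#./..., H) = False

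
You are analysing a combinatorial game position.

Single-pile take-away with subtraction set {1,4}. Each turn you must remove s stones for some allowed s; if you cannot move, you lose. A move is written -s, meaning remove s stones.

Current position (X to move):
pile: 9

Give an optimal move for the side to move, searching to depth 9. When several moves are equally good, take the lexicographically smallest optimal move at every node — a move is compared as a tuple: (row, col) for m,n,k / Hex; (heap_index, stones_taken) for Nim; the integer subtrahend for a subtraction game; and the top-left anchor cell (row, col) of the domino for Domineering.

ply 1, X at 9 | -1=-1→8; -4=+1→5*
ply 2, O at 5 | -1=-1→4*; -4=-1→1
ply 3, X at 4 | -1=-1→3; -4=+1→0*
ply 4: 0 is terminal -1 (O); from 9 depth 9

X's best at [9]: -4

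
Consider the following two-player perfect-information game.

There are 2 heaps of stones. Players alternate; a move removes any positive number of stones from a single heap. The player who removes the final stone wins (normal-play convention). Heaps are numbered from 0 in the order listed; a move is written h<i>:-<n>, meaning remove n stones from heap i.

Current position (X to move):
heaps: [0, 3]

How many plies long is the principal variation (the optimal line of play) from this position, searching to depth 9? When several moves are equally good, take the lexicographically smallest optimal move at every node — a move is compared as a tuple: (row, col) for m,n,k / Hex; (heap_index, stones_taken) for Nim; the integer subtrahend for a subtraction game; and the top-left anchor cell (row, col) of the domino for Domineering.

p1 X@[(0,3)]: h1:-1[(0,2)]-1 h1:-2[(0,1)]-1 h1:-3[(0,0)]+1*
p2 O@[(0,0)] terminal -1; root [(0,3)] d9

PV length from [(0,3)]: 1 ply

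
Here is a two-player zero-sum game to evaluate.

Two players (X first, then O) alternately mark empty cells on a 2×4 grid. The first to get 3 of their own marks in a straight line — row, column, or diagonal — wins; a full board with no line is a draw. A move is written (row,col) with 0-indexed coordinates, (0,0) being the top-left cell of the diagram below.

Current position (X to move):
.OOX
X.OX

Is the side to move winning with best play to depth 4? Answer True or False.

X winning at [.OOX/X.OX]: False

ply 1, X at .OOX/X.OX | (0,0)=+0→XOOX/X.OX*; (1,1)=-1→.OOX/XXOX
ply 2, O at XOOX/X.OX | (1,1)=+0→XOOX/XOOX*
ply 3: XOOX/XOOX is terminal +0 (X); from .OOX/X.OX depth 4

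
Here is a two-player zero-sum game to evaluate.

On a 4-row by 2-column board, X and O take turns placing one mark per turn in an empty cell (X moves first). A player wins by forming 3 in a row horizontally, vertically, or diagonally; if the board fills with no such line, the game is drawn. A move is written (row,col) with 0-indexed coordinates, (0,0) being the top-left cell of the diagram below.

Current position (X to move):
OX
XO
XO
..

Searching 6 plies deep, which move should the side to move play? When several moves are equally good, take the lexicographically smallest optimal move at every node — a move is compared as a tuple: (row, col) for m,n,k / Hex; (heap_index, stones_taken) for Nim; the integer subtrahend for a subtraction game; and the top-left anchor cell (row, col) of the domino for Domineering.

X's best at [OX/XO/XO/..]: (3,0)

ply 1, X at OX/XO/XO/.. | (3,0)=+1→OX/XO/XO/X.*; (3,1)=+0→OX/XO/XO/.X
ply 2: OX/XO/XO/X. is terminal -1 (O); from OX/XO/XO/.. depth 6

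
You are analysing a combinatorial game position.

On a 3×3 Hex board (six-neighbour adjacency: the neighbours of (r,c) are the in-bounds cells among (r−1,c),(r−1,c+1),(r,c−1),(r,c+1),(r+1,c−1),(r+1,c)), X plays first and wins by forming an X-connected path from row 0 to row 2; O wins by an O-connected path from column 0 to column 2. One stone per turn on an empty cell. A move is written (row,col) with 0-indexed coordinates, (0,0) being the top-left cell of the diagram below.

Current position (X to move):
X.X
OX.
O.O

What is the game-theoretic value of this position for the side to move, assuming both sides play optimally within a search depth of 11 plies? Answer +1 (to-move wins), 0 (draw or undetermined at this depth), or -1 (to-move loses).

value(X.X/OX./O.O, X) = +1

p1 X@[X.X/OX./O.O]: (0,1)[XXX/OX./O.O]-1 (1,2)[X.X/OXX/O.O]-1 (2,1)[X.X/OX./OXO]+1*
p2 O@[X.X/OX./OXO] terminal -1; root [X.X/OX./O.O] d11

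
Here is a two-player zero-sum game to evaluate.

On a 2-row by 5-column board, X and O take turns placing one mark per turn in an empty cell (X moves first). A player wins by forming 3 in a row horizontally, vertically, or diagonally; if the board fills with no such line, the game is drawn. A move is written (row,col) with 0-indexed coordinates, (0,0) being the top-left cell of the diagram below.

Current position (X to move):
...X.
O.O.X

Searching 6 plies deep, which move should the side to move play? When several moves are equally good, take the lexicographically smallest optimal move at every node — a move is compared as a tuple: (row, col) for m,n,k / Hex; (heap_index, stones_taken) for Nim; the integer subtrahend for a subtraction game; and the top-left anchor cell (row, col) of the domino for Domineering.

p1 X@[...X./O.O.X]: (0,0)[X..X./O.O.X]-1 (0,1)[.X.X./O.O.X]-1 (0,2)[..XX./O.O.X]-1 (0,4)[...XX/O.O.X]-1 (1,1)[...X./OXO.X]+0* (1,3)[...X./O.OXX]-1
p2 O@[...X./OXO.X]: (0,0)[O..X./OXO.X]-1 (0,1)[.O.X./OXO.X]+0* (0,2)[..OX./OXO.X]+0 (0,4)[...XO/OXO.X]+0 (1,3)[...X./OXOOX]-1
p3 X@[.O.X./OXO.X]: (0,0)[XO.X./OXO.X]+0* (0,2)[.OXX./OXO.X]+0 (0,4)[.O.XX/OXO.X]+0 (1,3)[.O.X./OXOXX]+0
p4 O@[XO.X./OXO.X]: (0,2)[XOOX./OXO.X]+0* (0,4)[XO.XO/OXO.X]+0 (1,3)[XO.X./OXOOX]+0
p5 X@[XOOX./OXO.X]: (0,4)[XOOXX/OXO.X]+0* (1,3)[XOOX./OXOXX]+0
p6 O@[XOOXX/OXO.X]: (1,3)[XOOXX/OXOOX]+0*
p7 X@[XOOXX/OXOOX] terminal +0; root [...X./O.O.X] d6

X's best at [...X./O.O.X]: (1,1)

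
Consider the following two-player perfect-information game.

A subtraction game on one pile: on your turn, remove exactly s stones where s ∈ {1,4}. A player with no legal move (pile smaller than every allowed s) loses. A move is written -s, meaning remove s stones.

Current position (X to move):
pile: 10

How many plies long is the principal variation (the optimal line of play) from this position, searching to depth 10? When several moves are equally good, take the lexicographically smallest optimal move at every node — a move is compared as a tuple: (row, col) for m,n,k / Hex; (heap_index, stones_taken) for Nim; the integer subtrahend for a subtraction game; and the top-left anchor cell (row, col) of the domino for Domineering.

ply 1, X at 10 | -1=-1→9*; -4=-1→6
ply 2, O at 9 | -1=-1→8; -4=+1→5*
ply 3, X at 5 | -1=-1→4*; -4=-1→1
ply 4, O at 4 | -1=-1→3; -4=+1→0*
ply 5: 0 is terminal -1 (X); from 10 depth 10

PV length from [10]: 4 plies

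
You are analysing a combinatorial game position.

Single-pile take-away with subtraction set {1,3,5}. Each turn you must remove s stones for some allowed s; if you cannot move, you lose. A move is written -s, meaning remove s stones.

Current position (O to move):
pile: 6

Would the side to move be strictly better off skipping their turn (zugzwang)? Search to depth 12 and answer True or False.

p1 O@[6]: -1[5]-1* -3[3]-1 -5[1]-1
p2 X@[5]: -1[4]+1* -3[2]+1 -5[0]+1
p3 O@[4]: -1[3]-1* -3[1]-1
p4 X@[3]: -1[2]+1* -3[0]+1
p5 O@[2]: -1[1]-1*
p6 X@[1]: -1[0]+1*
p7 O@[0] terminal -1; root [6] d12
suppose O passes — search the same position with X to move:
pass> p1 X@[6]: -1[5]-1* -3[3]-1 -5[1]-1
pass> p2 O@[5]: -1[4]+1* -3[2]+1 -5[0]+1
pass> p3 X@[4]: -1[3]-1* -3[1]-1
pass> p4 O@[3]: -1[2]+1* -3[0]+1
pass> p5 X@[2]: -1[1]-1*
pass> p6 O@[1]: -1[0]+1*
pass> p7 X@[0] terminal -1; root [6] d12
for O: play -1, pass +1

zugzwang(6, O) = True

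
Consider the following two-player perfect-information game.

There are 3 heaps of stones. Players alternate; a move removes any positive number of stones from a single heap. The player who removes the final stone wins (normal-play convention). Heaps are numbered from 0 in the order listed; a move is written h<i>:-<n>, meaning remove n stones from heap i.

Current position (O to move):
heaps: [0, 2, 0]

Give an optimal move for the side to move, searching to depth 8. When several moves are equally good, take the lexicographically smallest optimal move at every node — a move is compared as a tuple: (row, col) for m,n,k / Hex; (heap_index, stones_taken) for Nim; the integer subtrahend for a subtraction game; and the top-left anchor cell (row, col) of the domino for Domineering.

[(0,2,0)] O move#1: h1:-1:-1/(0,1,0), h1:-2:+1/(0,0,0)*
[(0,0,0)] end (terminal -1, X#2); searched (0,2,0) to 8

O's best at [(0,2,0)]: h1:-2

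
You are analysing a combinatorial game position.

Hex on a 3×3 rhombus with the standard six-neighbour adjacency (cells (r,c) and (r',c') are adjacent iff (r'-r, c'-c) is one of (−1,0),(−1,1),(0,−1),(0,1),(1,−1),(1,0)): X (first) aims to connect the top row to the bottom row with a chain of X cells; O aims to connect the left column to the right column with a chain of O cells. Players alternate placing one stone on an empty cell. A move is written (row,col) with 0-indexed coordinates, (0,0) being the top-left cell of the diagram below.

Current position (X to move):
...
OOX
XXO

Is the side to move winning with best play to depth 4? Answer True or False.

X winning at [.../OOX/XXO]: True

[.../OOX/XXO] X move#1: (0,0):-1/X../OOX/XXO, (0,1):-1/.X./OOX/XXO, (0,2):+1/..X/OOX/XXO*
[..X/OOX/XXO] end (terminal -1, O#2); searched .../OOX/XXO to 4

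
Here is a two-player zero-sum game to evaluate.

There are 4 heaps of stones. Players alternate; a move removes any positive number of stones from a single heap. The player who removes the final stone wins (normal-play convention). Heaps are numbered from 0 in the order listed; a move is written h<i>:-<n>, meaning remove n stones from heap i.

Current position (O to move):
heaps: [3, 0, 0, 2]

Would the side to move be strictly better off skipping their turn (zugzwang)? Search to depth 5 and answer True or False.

zugzwang((3,0,0,2), O) = False

p1 O@[(3,0,0,2)]: h0:-1[(2,0,0,2)]+1* h0:-2[(1,0,0,2)]-1 h0:-3[(0,0,0,2)]-1 h3:-1[(3,0,0,1)]-1 h3:-2[(3,0,0,0)]-1
p2 X@[(2,0,0,2)]: h0:-1[(1,0,0,2)]-1* h0:-2[(0,0,0,2)]-1 h3:-1[(2,0,0,1)]-1 h3:-2[(2,0,0,0)]-1
p3 O@[(1,0,0,2)]: h0:-1[(0,0,0,2)]-1 h3:-1[(1,0,0,1)]+1* h3:-2[(1,0,0,0)]-1
p4 X@[(1,0,0,1)]: h0:-1[(0,0,0,1)]-1* h3:-1[(1,0,0,0)]-1
p5 O@[(0,0,0,1)]: h3:-1[(0,0,0,0)]+1*
p6 X@[(0,0,0,0)] terminal -1; root [(3,0,0,2)] d5
if O skipped the turn, X would face:
~ p1 X@[(3,0,0,2)]: h0:-1[(2,0,0,2)]+1* h0:-2[(1,0,0,2)]-1 h0:-3[(0,0,0,2)]-1 h3:-1[(3,0,0,1)]-1 h3:-2[(3,0,0,0)]-1
~ p2 O@[(2,0,0,2)]: h0:-1[(1,0,0,2)]-1* h0:-2[(0,0,0,2)]-1 h3:-1[(2,0,0,1)]-1 h3:-2[(2,0,0,0)]-1
~ p3 X@[(1,0,0,2)]: h0:-1[(0,0,0,2)]-1 h3:-1[(1,0,0,1)]+1* h3:-2[(1,0,0,0)]-1
~ p4 O@[(1,0,0,1)]: h0:-1[(0,0,0,1)]-1* h3:-1[(1,0,0,0)]-1
~ p5 X@[(0,0,0,1)]: h3:-1[(0,0,0,0)]+1*
~ p6 O@[(0,0,0,0)] terminal -1; root [(3,0,0,2)] d5
compare (O): move=+1 vs pass=-1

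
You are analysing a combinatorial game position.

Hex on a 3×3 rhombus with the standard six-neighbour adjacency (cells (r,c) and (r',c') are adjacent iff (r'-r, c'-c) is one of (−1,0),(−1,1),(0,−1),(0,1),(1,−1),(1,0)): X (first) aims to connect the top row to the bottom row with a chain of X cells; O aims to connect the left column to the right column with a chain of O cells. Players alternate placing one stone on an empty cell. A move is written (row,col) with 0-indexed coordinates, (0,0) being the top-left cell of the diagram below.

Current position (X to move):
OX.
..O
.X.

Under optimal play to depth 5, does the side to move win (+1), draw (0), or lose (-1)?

[OX./..O/.X.] X move#1: (0,2):-1/OXX/..O/.X., (1,0):+1/OX./X.O/.X.*, (1,1):+1/OX./.XO/.X., (2,0):+1/OX./..O/XX., (2,2):-1/OX./..O/.XX
[OX./X.O/.X.] O move#2: (0,2):-1/OXO/X.O/.X.*, (1,1):-1/OX./XOO/.X., (2,0):-1/OX./X.O/OX., (2,2):-1/OX./X.O/.XO
[OXO/X.O/.X.] X move#3: (1,1):+1/OXO/XXO/.X.*, (2,0):+1/OXO/X.O/XX., (2,2):+1/OXO/X.O/.XX
[OXO/XXO/.X.] end (terminal -1, O#4); searched OX./..O/.X. to 5

value(OX./..O/.X., X) = +1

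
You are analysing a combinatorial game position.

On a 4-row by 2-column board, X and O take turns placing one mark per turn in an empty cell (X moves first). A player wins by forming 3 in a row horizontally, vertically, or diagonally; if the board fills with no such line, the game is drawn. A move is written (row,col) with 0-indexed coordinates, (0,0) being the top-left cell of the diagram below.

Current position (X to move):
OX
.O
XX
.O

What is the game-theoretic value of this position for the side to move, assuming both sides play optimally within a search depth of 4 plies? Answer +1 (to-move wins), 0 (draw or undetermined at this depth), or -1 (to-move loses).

value(OX/.O/XX/.O, X) = 0

ply 1, X at OX/.O/XX/.O | (1,0)=+0→OX/XO/XX/.O*; (3,0)=+0→OX/.O/XX/XO
ply 2, O at OX/XO/XX/.O | (3,0)=+0→OX/XO/XX/OO*
ply 3: OX/XO/XX/OO is terminal +0 (X); from OX/.O/XX/.O depth 4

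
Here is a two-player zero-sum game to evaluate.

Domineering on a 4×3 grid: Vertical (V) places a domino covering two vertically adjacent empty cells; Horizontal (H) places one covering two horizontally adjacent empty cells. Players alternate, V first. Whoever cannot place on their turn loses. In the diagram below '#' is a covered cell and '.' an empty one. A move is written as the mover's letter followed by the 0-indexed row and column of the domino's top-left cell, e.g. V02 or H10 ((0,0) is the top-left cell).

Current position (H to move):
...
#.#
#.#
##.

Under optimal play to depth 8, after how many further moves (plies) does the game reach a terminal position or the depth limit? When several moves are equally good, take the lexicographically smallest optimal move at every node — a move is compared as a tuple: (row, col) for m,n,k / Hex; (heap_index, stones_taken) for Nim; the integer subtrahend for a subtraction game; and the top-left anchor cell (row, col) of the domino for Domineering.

[.../#.#/#.#/##.] H move#1: H00:-1/##./#.#/#.#/##.*, H01:-1/.##/#.#/#.#/##.
[##./#.#/#.#/##.] V move#2: V11:+1/##./###/###/##.*
[##./###/###/##.] end (terminal -1, H#3); searched .../#.#/#.#/##. to 8

PV length from [.../#.#/#.#/##.]: 2 plies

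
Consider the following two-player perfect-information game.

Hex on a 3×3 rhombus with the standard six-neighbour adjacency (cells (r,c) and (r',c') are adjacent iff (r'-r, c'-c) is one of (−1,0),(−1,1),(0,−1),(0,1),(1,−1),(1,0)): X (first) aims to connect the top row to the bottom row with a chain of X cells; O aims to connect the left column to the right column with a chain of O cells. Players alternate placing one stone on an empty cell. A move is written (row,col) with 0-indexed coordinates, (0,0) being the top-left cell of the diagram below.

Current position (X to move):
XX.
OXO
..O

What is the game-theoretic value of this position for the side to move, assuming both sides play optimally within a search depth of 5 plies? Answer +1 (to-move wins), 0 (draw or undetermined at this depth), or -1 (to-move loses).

value(XX./OXO/..O, X) = +1

[XX./OXO/..O] X move#1: (0,2):+1/XXX/OXO/..O*, (2,0):+1/XX./OXO/X.O, (2,1):+1/XX./OXO/.XO
[XXX/OXO/..O] O move#2: (2,0):-1/XXX/OXO/O.O*, (2,1):-1/XXX/OXO/.OO
[XXX/OXO/O.O] X move#3: (2,1):+1/XXX/OXO/OXO*
[XXX/OXO/OXO] end (terminal -1, O#4); searched XX./OXO/..O to 5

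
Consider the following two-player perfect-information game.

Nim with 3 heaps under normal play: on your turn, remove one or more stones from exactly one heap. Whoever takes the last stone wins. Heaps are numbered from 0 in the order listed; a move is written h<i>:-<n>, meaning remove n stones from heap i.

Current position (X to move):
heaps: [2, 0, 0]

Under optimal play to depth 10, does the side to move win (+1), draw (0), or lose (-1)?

ply 1, X at (2,0,0) | h0:-1=-1→(1,0,0); h0:-2=+1→(0,0,0)*
ply 2: (0,0,0) is terminal -1 (O); from (2,0,0) depth 10

value((2,0,0), X) = +1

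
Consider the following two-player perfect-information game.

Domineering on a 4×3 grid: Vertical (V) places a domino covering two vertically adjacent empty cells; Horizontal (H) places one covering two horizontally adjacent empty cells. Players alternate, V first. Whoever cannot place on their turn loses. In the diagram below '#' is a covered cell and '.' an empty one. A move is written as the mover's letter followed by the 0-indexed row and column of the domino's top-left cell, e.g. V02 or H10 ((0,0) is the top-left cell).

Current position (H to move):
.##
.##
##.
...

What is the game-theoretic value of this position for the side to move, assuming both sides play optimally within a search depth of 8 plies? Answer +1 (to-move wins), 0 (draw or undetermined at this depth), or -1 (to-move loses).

value(.##/.##/##./..., H) = -1

[.##/.##/##./...] H move#1: H30:-1/.##/.##/##./##.*, H31:-1/.##/.##/##./.##
[.##/.##/##./##.] V move#2: V00:+1/###/###/##./##.*, V22:+1/.##/.##/###/###
[###/###/##./##.] end (terminal -1, H#3); searched .##/.##/##./... to 8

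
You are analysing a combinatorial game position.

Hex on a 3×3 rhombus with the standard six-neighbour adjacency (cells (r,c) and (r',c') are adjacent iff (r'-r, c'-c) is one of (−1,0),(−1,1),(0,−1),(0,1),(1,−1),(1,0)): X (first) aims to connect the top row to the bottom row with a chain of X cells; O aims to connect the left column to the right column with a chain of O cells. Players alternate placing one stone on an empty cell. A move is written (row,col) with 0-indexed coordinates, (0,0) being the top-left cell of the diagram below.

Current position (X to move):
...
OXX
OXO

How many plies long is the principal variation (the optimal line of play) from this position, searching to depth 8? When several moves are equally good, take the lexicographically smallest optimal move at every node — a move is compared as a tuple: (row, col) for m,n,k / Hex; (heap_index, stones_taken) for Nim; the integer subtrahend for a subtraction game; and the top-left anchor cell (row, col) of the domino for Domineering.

p1 X@[.../OXX/OXO]: (0,0)[X../OXX/OXO]+1* (0,1)[.X./OXX/OXO]+1 (0,2)[..X/OXX/OXO]+1
p2 O@[X../OXX/OXO]: (0,1)[XO./OXX/OXO]-1* (0,2)[X.O/OXX/OXO]-1
p3 X@[XO./OXX/OXO]: (0,2)[XOX/OXX/OXO]+1*
p4 O@[XOX/OXX/OXO] terminal -1; root [.../OXX/OXO] d8

PV length from [.../OXX/OXO]: 3 plies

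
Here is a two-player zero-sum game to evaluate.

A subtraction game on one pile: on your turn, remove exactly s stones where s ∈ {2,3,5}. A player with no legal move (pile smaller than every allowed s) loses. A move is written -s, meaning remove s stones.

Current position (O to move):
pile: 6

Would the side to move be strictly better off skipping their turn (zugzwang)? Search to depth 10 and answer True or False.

zugzwang(6, O) = False

ply 1, O at 6 | -2=-1→4; -3=-1→3; -5=+1→1*
ply 2: 1 is terminal -1 (X); from 6 depth 10
suppose O passes — search the same position with X to move:
pass> ply 1, X at 6 | -2=-1→4; -3=-1→3; -5=+1→1*
pass> ply 2: 1 is terminal -1 (O); from 6 depth 10
for O: play +1, pass -1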